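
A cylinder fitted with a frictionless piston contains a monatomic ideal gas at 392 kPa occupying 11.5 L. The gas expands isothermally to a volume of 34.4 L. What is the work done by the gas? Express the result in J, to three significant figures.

Isothermal: W = nRT ln(V₂/V₁) = P₁V₁ ln(V₂/V₁).
P₁V₁ = (392 kPa)(11.5 L) = 4508 J.
W = 4508 × ln(34.4/11.5) = 4508 × 1.096
W_by_gas = 4939 J.

W ≈ 4940 J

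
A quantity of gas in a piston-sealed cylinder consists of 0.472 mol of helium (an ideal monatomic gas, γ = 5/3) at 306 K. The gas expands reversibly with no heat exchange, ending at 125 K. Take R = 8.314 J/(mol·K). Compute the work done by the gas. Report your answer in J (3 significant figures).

W ≈ 1070 J

Adiabatic ⇒ Q = 0, so W_by = −ΔU = nCᵥ(T₁ − T₂).
Cᵥ = 3R/2 = 12.47 J/(mol·K).
W = (0.472)(12.47)(306 − 125) = 1065 J.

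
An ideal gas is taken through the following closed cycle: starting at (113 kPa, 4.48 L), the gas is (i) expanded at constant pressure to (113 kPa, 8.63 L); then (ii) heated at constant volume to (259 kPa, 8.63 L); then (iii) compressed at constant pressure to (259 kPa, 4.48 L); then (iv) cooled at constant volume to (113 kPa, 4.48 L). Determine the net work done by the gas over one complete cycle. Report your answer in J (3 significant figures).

W_net ≈ -606 J

Constant-volume legs do no work.
W(i) = (113)(8.63 − 4.48) = 469 J; W(iii) = (259)(4.48 − 8.63) = -1075 J.
W_net = 469 − 1075 = -605.9 J (the counter-clockwise enclosed area).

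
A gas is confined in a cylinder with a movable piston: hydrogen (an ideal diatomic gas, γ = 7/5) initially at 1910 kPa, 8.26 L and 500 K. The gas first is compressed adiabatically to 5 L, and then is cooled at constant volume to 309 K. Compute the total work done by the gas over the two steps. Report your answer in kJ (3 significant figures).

Step 1 (adiabatic): W = (P₁V₁ − P₂V₂)/(γ−1) = (15777 − 19285)/0.4 = -8771 J.
Step 2 (isochoric): W = 0 (constant volume).
W_total = -8771 + 0 = -8771 J.

W_total ≈ -8.77 kJ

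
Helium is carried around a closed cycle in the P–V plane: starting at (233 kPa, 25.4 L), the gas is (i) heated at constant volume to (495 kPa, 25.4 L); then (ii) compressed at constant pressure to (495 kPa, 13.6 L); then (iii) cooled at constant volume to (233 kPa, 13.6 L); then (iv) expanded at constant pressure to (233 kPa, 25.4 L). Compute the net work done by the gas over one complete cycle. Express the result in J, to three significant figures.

Constant-volume legs do no work.
W(ii) = (495)(13.6 − 25.4) = -5841 J; W(iv) = (233)(25.4 − 13.6) = 2749 J.
W_net = -5841 + 2749 = -3092 J (the counter-clockwise enclosed area).

W_net ≈ -3090 J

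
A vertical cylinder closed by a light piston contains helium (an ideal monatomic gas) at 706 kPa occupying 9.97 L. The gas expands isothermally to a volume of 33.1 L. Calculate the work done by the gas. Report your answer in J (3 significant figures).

W ≈ 8450 J

Isothermal: W = nRT ln(V₂/V₁) = P₁V₁ ln(V₂/V₁).
P₁V₁ = (706 kPa)(9.97 L) = 7039 J.
W = 7039 × ln(33.1/9.97) = 7039 × 1.2
W_by_gas = 8446 J.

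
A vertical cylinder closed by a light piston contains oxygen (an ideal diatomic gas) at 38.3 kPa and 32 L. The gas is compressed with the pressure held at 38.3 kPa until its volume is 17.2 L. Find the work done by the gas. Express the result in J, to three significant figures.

Isobaric: W = P ΔV.
W = (38.3 kPa)(17.2 − 32 L) = (38.3)(-14.8) = -566.8 J.

W ≈ -567 J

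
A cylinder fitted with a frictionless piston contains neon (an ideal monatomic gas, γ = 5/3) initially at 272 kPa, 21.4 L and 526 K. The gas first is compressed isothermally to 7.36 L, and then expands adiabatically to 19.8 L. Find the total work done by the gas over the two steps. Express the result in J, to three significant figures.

Step 1 (isothermal): W = P₁V₁ ln(V₂/V₁) = (5821) ln(7.36/21.4) = -6213 J.
After step 1: P = 790.9 kPa, V = 7.36 L, T = 526 K.
Step 2 (adiabatic): W = (P₁V₁ − P₂V₂)/(γ−1) = (5821 − 3009)/0.667 = 4217 J.
W_total = -6213 + 4217 = -1995 J.

W_total ≈ -2000 J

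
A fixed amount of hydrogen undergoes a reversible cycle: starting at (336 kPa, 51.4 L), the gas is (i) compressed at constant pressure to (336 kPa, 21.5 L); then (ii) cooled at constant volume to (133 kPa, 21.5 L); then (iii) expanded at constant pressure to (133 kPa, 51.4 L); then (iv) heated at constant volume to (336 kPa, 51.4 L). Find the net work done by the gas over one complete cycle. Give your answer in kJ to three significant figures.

Constant-volume legs do no work.
W(i) = (336)(21.5 − 51.4) = -10046 J; W(iii) = (133)(51.4 − 21.5) = 3977 J.
W_net = -10046 + 3977 = -6070 J (the counter-clockwise enclosed area).

W_net ≈ -6.07 kJ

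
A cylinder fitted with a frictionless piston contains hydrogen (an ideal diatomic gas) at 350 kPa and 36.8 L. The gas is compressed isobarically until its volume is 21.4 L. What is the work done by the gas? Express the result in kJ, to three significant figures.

Isobaric: W = P ΔV.
W = (350 kPa)(21.4 − 36.8 L) = (350)(-15.4) = -5390 J.

W ≈ -5.39 kJ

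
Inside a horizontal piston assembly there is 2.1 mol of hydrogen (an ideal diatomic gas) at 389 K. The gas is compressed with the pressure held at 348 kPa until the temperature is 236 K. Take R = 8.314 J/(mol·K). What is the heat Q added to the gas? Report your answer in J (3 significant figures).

Isobaric: W = nRΔT = (2.1)(8.314)(-153) = -2671 J.
ΔU = nCᵥΔT with Cᵥ = 5R/2: ΔU = (2.1)(20.79)(-153) = -6678 J.
Q = ΔU + W = -6678 − 2671 = -9350 J.

Q ≈ -9350 J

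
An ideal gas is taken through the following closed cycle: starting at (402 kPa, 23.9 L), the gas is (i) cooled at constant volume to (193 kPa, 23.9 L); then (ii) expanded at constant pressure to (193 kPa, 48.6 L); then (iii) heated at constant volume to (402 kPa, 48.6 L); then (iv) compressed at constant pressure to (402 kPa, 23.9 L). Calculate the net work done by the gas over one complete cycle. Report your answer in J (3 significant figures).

W_net ≈ -5160 J

Constant-volume legs do no work.
W(ii) = (193)(48.6 − 23.9) = 4767 J; W(iv) = (402)(23.9 − 48.6) = -9929 J.
W_net = 4767 − 9929 = -5162 J (the counter-clockwise enclosed area).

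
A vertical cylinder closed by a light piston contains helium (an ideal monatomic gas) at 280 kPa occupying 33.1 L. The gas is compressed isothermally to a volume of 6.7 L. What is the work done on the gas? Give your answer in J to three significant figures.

Isothermal: W = nRT ln(V₂/V₁) = P₁V₁ ln(V₂/V₁).
P₁V₁ = (280 kPa)(33.1 L) = 9268 J.
W = 9268 × ln(6.7/33.1) = 9268 × -1.597
W_by_gas = -14805 J; work on gas = −W_by = 14805 J.

W ≈ 14800 J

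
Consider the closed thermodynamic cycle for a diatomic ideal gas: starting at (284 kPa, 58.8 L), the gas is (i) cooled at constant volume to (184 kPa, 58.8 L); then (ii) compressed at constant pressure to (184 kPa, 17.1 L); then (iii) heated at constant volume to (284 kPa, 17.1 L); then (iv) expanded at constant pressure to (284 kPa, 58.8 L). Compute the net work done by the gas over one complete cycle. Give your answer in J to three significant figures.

Constant-volume legs do no work.
W(ii) = (184)(17.1 − 58.8) = -7673 J; W(iv) = (284)(58.8 − 17.1) = 11843 J.
W_net = -7673 + 11843 = 4170 J (the clockwise enclosed area).

W_net ≈ 4170 J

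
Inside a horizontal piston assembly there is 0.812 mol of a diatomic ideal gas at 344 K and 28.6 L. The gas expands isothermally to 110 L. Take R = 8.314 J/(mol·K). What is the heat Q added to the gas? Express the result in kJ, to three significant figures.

Isothermal ⇒ ΔU = 0, so Q = W = nRT ln(V₂/V₁).
Q = (0.812)(8.314)(344) ln(110/28.6) = 2322 × 1.347 = 3128 J.

Q ≈ 3.13 kJ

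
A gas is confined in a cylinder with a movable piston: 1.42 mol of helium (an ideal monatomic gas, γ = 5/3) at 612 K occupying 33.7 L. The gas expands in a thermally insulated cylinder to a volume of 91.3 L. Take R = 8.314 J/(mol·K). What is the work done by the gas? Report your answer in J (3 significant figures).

W ≈ 5260 J

Adiabatic: TV^(γ−1) = const with γ = 5/3.
T₂ = T₁ (V₁/V₂)^(γ−1) = 612 × (33.7/91.3)^0.667 = 612 × 0.5146 = 314.9 K.
W_by = nCᵥ(T₁ − T₂) = (1.42)(12.47)(612 − 314.9) = 5261 J.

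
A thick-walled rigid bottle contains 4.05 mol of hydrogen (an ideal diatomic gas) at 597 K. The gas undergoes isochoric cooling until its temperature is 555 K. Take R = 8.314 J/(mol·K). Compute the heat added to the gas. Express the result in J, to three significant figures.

Constant volume ⇒ W = 0, so Q = ΔU = nCᵥΔT with Cᵥ = 5R/2 = 20.79 J/(mol·K).
ΔU = (4.05)(20.79)(555 − 597) = -3536 J.

Q ≈ -3540 J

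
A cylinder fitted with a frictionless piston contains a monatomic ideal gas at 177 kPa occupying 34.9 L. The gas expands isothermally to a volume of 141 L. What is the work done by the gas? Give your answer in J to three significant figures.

W ≈ 8630 J

Isothermal: W = nRT ln(V₂/V₁) = P₁V₁ ln(V₂/V₁).
P₁V₁ = (177 kPa)(34.9 L) = 6177 J.
W = 6177 × ln(141/34.9) = 6177 × 1.396
W_by_gas = 8625 J.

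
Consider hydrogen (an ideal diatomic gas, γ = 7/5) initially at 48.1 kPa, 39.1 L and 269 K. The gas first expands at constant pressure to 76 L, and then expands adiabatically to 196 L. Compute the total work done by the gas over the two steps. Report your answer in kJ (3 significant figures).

Step 1 (isobaric): W = PΔV = (48.1 kPa)(76 − 39.1 L) = 1775 J.
After step 1: P = 48.1 kPa, V = 76 L, T = 522.9 K.
Step 2 (adiabatic): W = (P₁V₁ − P₂V₂)/(γ−1) = (3656 − 2503)/0.4 = 2883 J.
W_total = 1775 + 2883 = 4658 J.

W_total ≈ 4.66 kJ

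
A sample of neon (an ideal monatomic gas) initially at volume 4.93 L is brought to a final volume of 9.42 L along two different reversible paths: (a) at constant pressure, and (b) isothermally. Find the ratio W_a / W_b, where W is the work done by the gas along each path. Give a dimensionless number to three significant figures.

W_a / W_b ≈ 1.41

Path (a) isobaric: W = P₁(V₂ − V₁) → W_a/(P₁V₁) = 0.9108.
Path (b) isothermal: W = P₁V₁ ln(V₂/V₁) → W_b/(P₁V₁) = 0.6475.
W_a / W_b = 0.9108 / 0.6475 = 1.407.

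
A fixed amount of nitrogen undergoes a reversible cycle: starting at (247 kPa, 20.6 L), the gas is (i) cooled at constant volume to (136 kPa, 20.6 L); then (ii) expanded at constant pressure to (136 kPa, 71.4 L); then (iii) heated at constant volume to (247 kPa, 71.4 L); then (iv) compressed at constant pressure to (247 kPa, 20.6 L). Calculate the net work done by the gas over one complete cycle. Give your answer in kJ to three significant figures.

Constant-volume legs do no work.
W(ii) = (136)(71.4 − 20.6) = 6909 J; W(iv) = (247)(20.6 − 71.4) = -12548 J.
W_net = 6909 − 12548 = -5639 J (the counter-clockwise enclosed area).

W_net ≈ -5.64 kJ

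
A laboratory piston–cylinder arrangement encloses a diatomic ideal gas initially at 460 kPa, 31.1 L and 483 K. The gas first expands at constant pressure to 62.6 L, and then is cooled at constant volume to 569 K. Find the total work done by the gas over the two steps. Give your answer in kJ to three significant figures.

Step 1 (isobaric): W = PΔV = (460 kPa)(62.6 − 31.1 L) = 14490 J.
Step 2 (isochoric): W = 0 (constant volume).
W_total = 14490 + 0 = 14490 J.

W_total ≈ 14.5 kJ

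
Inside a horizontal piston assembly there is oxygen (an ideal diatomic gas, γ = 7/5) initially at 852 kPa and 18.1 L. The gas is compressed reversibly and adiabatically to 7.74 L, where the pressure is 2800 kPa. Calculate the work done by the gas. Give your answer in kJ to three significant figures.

W ≈ -15.6 kJ

Adiabatic: W = (P₁V₁ − P₂V₂)/(γ − 1) with γ = 7/5.
P₁V₁ = 15421 J, P₂V₂ = 21672 J.
W = (15421 − 21672) / 0.4 = -15627 J.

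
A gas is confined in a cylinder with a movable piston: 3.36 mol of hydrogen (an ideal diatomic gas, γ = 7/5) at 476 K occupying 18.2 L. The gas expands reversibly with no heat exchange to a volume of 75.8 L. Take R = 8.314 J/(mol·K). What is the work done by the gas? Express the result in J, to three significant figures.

Adiabatic: TV^(γ−1) = const with γ = 7/5.
T₂ = T₁ (V₁/V₂)^(γ−1) = 476 × (18.2/75.8)^0.4 = 476 × 0.5651 = 269 K.
W_by = nCᵥ(T₁ − T₂) = (3.36)(20.79)(476 − 269) = 14456 J.

W ≈ 14500 J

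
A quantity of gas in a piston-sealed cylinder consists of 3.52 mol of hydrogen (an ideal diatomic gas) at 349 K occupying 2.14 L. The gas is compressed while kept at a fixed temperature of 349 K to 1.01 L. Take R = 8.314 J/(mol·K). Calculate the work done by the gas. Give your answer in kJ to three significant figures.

Isothermal: W = nRT ln(V₂/V₁).
W = (3.52)(8.314)(349) × ln(1.01/2.14)
  = 10214 × -0.7509
W_by_gas = -7669 J.

W ≈ -7.67 kJ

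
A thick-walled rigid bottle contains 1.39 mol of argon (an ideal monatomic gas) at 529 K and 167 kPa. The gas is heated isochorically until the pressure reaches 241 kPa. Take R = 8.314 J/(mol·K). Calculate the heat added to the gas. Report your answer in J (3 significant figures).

Q ≈ 4060 J

Constant volume ⇒ W = 0, so Q = ΔU = nCᵥΔT with Cᵥ = 3R/2 = 12.47 J/(mol·K).
At constant V, T₂/T₁ = P₂/P₁ ⇒ ΔT = T₁(P₂/P₁ − 1) = 529·(241/167 − 1) = 234.4 K.
ΔU = (1.39)(12.47)(234.4) = 4063 J.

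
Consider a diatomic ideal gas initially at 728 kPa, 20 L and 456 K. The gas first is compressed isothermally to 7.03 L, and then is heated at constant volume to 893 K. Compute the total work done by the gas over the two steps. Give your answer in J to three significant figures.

Step 1 (isothermal): W = P₁V₁ ln(V₂/V₁) = (14560) ln(7.03/20) = -15223 J.
Step 2 (isochoric): W = 0 (constant volume).
W_total = -15223 + 0 = -15223 J.

W_total ≈ -15200 J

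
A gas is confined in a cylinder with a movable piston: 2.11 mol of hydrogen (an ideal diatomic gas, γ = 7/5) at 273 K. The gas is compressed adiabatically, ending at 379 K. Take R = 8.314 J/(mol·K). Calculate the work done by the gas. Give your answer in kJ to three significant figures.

Adiabatic ⇒ Q = 0, so W_by = −ΔU = nCᵥ(T₁ − T₂).
Cᵥ = 5R/2 = 20.79 J/(mol·K).
W = (2.11)(20.79)(273 − 379) = -4649 J.

W ≈ -4.65 kJ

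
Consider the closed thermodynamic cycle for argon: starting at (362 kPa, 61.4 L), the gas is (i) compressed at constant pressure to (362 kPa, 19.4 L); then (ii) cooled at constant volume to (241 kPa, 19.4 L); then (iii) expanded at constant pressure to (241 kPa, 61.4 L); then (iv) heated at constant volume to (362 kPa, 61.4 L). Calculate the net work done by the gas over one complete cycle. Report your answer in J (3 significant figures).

Constant-volume legs do no work.
W(i) = (362)(19.4 − 61.4) = -15204 J; W(iii) = (241)(61.4 − 19.4) = 10122 J.
W_net = -15204 + 10122 = -5082 J (the counter-clockwise enclosed area).

W_net ≈ -5080 J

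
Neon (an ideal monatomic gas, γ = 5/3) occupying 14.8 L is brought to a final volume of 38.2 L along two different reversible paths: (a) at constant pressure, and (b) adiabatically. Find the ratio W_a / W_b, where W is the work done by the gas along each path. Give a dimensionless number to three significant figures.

W_a / W_b ≈ 2.25

Path (a) isobaric: W = P₁(V₂ − V₁) → W_a/(P₁V₁) = 1.581.
Path (b) adiabatic: W = P₁V₁(1 − (V₁/V₂)^(γ−1))/(γ−1) → W_b/(P₁V₁) = 0.7028.
W_a / W_b = 1.581 / 0.7028 = 2.25.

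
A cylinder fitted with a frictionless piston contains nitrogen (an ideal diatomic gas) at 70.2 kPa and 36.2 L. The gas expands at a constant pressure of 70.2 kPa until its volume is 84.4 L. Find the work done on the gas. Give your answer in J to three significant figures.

W ≈ -3380 J

Isobaric: W = P ΔV.
W = (70.2 kPa)(84.4 − 36.2 L) = (70.2)(48.2) = 3384 J.
Work on gas = −W_by = -3384 J.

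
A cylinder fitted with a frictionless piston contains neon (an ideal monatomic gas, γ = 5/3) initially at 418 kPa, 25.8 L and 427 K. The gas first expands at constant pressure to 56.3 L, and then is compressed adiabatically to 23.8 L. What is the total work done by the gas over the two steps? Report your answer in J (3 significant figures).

W_total ≈ -14600 J

Step 1 (isobaric): W = PΔV = (418 kPa)(56.3 − 25.8 L) = 12749 J.
After step 1: P = 418 kPa, V = 56.3 L, T = 931.8 K.
Step 2 (adiabatic): W = (P₁V₁ − P₂V₂)/(γ−1) = (23533 − 41780)/0.667 = -27370 J.
W_total = 12749 − 27370 = -14621 J.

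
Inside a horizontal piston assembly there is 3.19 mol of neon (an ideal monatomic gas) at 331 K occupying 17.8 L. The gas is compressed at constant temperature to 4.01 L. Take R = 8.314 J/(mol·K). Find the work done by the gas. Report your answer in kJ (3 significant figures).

W ≈ -13.1 kJ

Isothermal: W = nRT ln(V₂/V₁).
W = (3.19)(8.314)(331) × ln(4.01/17.8)
  = 8779 × -1.49
W_by_gas = -13084 J.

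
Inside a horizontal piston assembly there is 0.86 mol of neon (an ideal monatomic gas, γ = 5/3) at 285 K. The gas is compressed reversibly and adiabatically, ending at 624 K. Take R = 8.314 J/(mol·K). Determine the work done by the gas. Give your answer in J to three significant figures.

Adiabatic ⇒ Q = 0, so W_by = −ΔU = nCᵥ(T₁ − T₂).
Cᵥ = 3R/2 = 12.47 J/(mol·K).
W = (0.86)(12.47)(285 − 624) = -3636 J.

W ≈ -3640 J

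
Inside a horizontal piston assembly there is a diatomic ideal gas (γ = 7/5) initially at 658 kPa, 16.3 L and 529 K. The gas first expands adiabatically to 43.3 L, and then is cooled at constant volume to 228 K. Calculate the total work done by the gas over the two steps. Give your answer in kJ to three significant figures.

W_total ≈ 8.67 kJ

Step 1 (adiabatic): W = (P₁V₁ − P₂V₂)/(γ−1) = (10725 − 7256)/0.4 = 8674 J.
Step 2 (isochoric): W = 0 (constant volume).
W_total = 8674 + 0 = 8674 J.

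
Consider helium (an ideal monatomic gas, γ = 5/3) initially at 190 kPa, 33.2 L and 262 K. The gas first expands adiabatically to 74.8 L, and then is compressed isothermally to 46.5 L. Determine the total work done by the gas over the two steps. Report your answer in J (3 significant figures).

Step 1 (adiabatic): W = (P₁V₁ − P₂V₂)/(γ−1) = (6308 − 3670)/0.667 = 3956 J.
After step 1: P = 49.07 kPa, V = 74.8 L, T = 152.4 K.
Step 2 (isothermal): W = P₁V₁ ln(V₂/V₁) = (3670) ln(46.5/74.8) = -1745 J.
W_total = 3956 − 1745 = 2212 J.

W_total ≈ 2210 J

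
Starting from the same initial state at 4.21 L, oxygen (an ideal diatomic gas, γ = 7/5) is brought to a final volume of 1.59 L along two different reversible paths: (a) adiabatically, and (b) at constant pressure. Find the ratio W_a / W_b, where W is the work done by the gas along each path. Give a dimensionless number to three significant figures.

W_a / W_b ≈ 1.91

Path (a) adiabatic: W = P₁V₁(1 − (V₁/V₂)^(γ−1))/(γ−1) → W_a/(P₁V₁) = -1.191.
Path (b) isobaric: W = P₁(V₂ − V₁) → W_b/(P₁V₁) = -0.6223.
W_a / W_b = -1.191 / -0.6223 = 1.913.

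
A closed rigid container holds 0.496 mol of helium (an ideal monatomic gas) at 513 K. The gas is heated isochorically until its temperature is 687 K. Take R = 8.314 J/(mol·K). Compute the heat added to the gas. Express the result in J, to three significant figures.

Constant volume ⇒ W = 0, so Q = ΔU = nCᵥΔT with Cᵥ = 3R/2 = 12.47 J/(mol·K).
ΔU = (0.496)(12.47)(687 − 513) = 1076 J.

Q ≈ 1080 J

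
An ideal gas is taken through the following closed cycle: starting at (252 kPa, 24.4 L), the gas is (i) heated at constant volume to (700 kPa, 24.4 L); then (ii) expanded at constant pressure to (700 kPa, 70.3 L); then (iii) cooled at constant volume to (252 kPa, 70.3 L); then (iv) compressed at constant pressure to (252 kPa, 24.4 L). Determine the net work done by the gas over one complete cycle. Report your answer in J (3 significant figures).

Constant-volume legs do no work.
W(ii) = (700)(70.3 − 24.4) = 32130 J; W(iv) = (252)(24.4 − 70.3) = -11567 J.
W_net = 32130 − 11567 = 20563 J (the clockwise enclosed area).

W_net ≈ 20600 J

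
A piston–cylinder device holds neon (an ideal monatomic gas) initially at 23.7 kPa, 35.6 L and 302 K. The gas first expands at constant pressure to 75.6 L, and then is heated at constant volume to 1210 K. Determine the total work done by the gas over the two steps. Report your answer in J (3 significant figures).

Step 1 (isobaric): W = PΔV = (23.7 kPa)(75.6 − 35.6 L) = 948 J.
Step 2 (isochoric): W = 0 (constant volume).
W_total = 948 + 0 = 948 J.

W_total ≈ 948 J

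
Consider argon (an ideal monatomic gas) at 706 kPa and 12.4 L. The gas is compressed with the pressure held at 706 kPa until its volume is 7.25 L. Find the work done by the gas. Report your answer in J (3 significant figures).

Isobaric: W = P ΔV.
W = (706 kPa)(7.25 − 12.4 L) = (706)(-5.15) = -3636 J.

W ≈ -3640 J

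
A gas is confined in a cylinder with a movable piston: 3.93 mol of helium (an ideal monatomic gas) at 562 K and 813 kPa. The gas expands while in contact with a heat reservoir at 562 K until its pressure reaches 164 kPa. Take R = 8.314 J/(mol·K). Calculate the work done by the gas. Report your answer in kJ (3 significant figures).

W ≈ 29.4 kJ

Isothermal process: W = nRT ln(V₂/V₁) = nRT ln(P₁/P₂).
W = (3.93)(8.314)(562) × ln(813/164)
  = 18363 × ln(4.957) = 18363 × 1.601
W_by_gas = 29396 J.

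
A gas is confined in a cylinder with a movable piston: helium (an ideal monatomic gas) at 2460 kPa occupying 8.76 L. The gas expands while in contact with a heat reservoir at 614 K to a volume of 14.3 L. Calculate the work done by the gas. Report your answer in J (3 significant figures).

W ≈ 10600 J

Isothermal: W = nRT ln(V₂/V₁) = P₁V₁ ln(V₂/V₁).
P₁V₁ = (2460 kPa)(8.76 L) = 21550 J.
W = 21550 × ln(14.3/8.76) = 21550 × 0.4901
W_by_gas = 10561 J.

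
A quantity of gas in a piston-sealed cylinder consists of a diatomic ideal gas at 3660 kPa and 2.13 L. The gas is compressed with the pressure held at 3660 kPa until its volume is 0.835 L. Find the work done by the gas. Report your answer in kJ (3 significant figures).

W ≈ -4.74 kJ

Isobaric: W = P ΔV.
W = (3660 kPa)(0.835 − 2.13 L) = (3660)(-1.295) = -4740 J.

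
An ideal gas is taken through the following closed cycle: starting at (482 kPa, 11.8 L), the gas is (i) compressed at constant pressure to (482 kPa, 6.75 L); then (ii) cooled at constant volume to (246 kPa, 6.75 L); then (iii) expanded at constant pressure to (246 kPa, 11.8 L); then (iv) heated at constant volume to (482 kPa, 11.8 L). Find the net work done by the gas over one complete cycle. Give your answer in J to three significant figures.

W_net ≈ -1190 J

Constant-volume legs do no work.
W(i) = (482)(6.75 − 11.8) = -2434 J; W(iii) = (246)(11.8 − 6.75) = 1242 J.
W_net = -2434 + 1242 = -1192 J (the counter-clockwise enclosed area).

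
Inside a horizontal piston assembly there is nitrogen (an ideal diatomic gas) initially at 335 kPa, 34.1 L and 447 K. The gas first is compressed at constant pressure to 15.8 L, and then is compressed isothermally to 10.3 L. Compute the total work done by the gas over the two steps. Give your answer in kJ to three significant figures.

W_total ≈ -8.40 kJ

Step 1 (isobaric): W = PΔV = (335 kPa)(15.8 − 34.1 L) = -6130 J.
After step 1: P = 335 kPa, V = 15.8 L, T = 207.1 K.
Step 2 (isothermal): W = P₁V₁ ln(V₂/V₁) = (5293) ln(10.3/15.8) = -2265 J.
W_total = -6130 − 2265 = -8395 J.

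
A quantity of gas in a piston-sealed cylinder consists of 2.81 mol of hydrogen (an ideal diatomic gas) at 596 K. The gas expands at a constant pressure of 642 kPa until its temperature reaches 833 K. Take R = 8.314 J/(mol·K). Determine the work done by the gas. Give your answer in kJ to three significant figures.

Isobaric: W = P ΔV = nR ΔT.
W = (2.81)(8.314)(833 − 596) = 5537 J.

W ≈ 5.54 kJ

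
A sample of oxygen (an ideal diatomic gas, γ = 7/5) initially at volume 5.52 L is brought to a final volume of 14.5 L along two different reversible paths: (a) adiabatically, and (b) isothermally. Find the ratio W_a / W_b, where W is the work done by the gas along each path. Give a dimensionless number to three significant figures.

W_a / W_b ≈ 0.829

Path (a) adiabatic: W = P₁V₁(1 − (V₁/V₂)^(γ−1))/(γ−1) → W_a/(P₁V₁) = 0.8011.
Path (b) isothermal: W = P₁V₁ ln(V₂/V₁) → W_b/(P₁V₁) = 0.9658.
W_a / W_b = 0.8011 / 0.9658 = 0.8295.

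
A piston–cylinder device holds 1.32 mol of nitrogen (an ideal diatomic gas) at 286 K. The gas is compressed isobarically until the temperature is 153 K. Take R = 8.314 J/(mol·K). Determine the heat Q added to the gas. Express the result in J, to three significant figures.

Q ≈ -5110 J

Isobaric: W = nRΔT = (1.32)(8.314)(-133) = -1460 J.
ΔU = nCᵥΔT with Cᵥ = 5R/2: ΔU = (1.32)(20.79)(-133) = -3649 J.
Q = ΔU + W = -3649 − 1460 = -5109 J.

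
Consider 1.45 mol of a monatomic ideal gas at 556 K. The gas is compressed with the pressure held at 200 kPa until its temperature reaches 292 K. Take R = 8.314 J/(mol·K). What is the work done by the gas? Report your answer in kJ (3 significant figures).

W ≈ -3.18 kJ

Isobaric: W = P ΔV = nR ΔT.
W = (1.45)(8.314)(292 − 556) = -3183 J.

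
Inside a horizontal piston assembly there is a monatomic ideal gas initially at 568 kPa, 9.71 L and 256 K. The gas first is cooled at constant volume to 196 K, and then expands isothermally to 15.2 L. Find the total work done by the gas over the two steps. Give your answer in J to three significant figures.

Step 1 (isochoric): W = 0 (constant volume).
After step 1: P = 434.9 kPa (V unchanged).
Step 2 (isothermal): W = P₁V₁ ln(V₂/V₁) = (4223) ln(15.2/9.71) = 1892 J.
W_total = 0 + 1892 = 1892 J.

W_total ≈ 1890 J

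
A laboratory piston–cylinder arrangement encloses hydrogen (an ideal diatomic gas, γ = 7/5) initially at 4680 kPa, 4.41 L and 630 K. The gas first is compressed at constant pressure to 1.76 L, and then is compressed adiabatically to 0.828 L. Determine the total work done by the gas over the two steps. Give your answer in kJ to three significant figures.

Step 1 (isobaric): W = PΔV = (4680 kPa)(1.76 − 4.41 L) = -12402 J.
After step 1: P = 4680 kPa, V = 1.76 L, T = 251.4 K.
Step 2 (adiabatic): W = (P₁V₁ − P₂V₂)/(γ−1) = (8237 − 11137)/0.4 = -7249 J.
W_total = -12402 − 7249 = -19651 J.

W_total ≈ -19.7 kJ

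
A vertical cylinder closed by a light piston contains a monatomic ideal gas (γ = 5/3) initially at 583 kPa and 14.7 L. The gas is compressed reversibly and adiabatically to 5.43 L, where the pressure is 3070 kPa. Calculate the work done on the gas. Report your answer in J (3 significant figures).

W ≈ 12100 J

Adiabatic: W = (P₁V₁ − P₂V₂)/(γ − 1) with γ = 5/3.
P₁V₁ = 8570 J, P₂V₂ = 16670 J.
W = (8570 − 16670) / 0.6667 = -12150 J.
Work on gas = −W_by = 12150 J.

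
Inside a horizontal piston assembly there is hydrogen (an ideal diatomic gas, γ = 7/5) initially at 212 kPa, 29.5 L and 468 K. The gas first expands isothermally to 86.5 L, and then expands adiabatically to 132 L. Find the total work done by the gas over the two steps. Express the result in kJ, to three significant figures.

W_total ≈ 9.16 kJ

Step 1 (isothermal): W = P₁V₁ ln(V₂/V₁) = (6254) ln(86.5/29.5) = 6728 J.
After step 1: P = 72.3 kPa, V = 86.5 L, T = 468 K.
Step 2 (adiabatic): W = (P₁V₁ − P₂V₂)/(γ−1) = (6254 − 5281)/0.4 = 2432 J.
W_total = 6728 + 2432 = 9160 J.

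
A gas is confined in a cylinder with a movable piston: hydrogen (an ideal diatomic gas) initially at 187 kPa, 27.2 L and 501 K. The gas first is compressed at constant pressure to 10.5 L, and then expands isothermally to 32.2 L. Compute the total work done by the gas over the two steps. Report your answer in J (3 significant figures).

W_total ≈ -923 J

Step 1 (isobaric): W = PΔV = (187 kPa)(10.5 − 27.2 L) = -3123 J.
After step 1: P = 187 kPa, V = 10.5 L, T = 193.4 K.
Step 2 (isothermal): W = P₁V₁ ln(V₂/V₁) = (1964) ln(32.2/10.5) = 2200 J.
W_total = -3123 + 2200 = -922.6 J.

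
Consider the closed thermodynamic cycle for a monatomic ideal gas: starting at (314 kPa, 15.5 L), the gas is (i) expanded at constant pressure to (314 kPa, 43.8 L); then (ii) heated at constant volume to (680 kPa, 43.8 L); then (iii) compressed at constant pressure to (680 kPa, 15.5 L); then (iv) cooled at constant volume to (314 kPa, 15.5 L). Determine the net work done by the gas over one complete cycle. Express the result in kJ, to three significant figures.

W_net ≈ -10.4 kJ

Constant-volume legs do no work.
W(i) = (314)(43.8 − 15.5) = 8886 J; W(iii) = (680)(15.5 − 43.8) = -19244 J.
W_net = 8886 − 19244 = -10358 J (the counter-clockwise enclosed area).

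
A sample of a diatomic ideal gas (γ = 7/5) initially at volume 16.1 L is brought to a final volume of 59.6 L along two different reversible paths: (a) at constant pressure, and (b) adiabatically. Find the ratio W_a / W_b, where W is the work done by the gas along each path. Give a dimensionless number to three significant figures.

W_a / W_b ≈ 2.65

Path (a) isobaric: W = P₁(V₂ − V₁) → W_a/(P₁V₁) = 2.702.
Path (b) adiabatic: W = P₁V₁(1 − (V₁/V₂)^(γ−1))/(γ−1) → W_b/(P₁V₁) = 1.019.
W_a / W_b = 2.702 / 1.019 = 2.652.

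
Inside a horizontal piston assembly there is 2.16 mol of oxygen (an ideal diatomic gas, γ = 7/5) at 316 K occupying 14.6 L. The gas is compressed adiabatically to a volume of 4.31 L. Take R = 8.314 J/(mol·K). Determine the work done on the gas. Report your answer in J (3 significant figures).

Adiabatic: TV^(γ−1) = const with γ = 7/5.
T₂ = T₁ (V₁/V₂)^(γ−1) = 316 × (14.6/4.31)^0.4 = 316 × 1.629 = 514.8 K.
W_by = nCᵥ(T₁ − T₂) = (2.16)(20.79)(316 − 514.8) = -8925 J.
Work on gas = −W_by = 8925 J.

W ≈ 8930 J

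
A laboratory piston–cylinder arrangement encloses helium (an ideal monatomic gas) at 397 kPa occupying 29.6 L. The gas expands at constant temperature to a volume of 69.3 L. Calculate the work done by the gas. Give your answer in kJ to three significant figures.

Isothermal: W = nRT ln(V₂/V₁) = P₁V₁ ln(V₂/V₁).
P₁V₁ = (397 kPa)(29.6 L) = 11751 J.
W = 11751 × ln(69.3/29.6) = 11751 × 0.8507
W_by_gas = 9996 J.

W ≈ 10.0 kJ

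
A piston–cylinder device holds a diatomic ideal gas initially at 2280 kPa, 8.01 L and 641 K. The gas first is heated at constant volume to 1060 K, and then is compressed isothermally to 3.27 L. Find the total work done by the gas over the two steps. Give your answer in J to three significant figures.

Step 1 (isochoric): W = 0 (constant volume).
After step 1: P = 3770 kPa (V unchanged).
Step 2 (isothermal): W = P₁V₁ ln(V₂/V₁) = (30201) ln(3.27/8.01) = -27057 J.
W_total = 0 − 27057 = -27057 J.

W_total ≈ -27100 J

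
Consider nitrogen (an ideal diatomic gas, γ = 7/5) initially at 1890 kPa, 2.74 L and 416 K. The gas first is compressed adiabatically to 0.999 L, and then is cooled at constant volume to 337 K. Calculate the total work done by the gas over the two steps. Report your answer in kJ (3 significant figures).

W_total ≈ -6.44 kJ

Step 1 (adiabatic): W = (P₁V₁ − P₂V₂)/(γ−1) = (5179 − 7753)/0.4 = -6437 J.
Step 2 (isochoric): W = 0 (constant volume).
W_total = -6437 + 0 = -6437 J.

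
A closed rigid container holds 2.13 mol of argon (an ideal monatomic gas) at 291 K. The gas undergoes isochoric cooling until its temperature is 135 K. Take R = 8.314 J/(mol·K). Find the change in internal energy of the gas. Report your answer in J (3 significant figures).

ΔU ≈ -4140 J

Constant volume ⇒ W = 0, so Q = ΔU = nCᵥΔT with Cᵥ = 3R/2 = 12.47 J/(mol·K).
ΔU = (2.13)(12.47)(135 − 291) = -4144 J.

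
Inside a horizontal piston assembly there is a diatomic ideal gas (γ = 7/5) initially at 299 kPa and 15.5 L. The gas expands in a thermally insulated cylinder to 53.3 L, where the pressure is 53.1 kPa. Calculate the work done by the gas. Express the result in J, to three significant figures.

W ≈ 4510 J

Adiabatic: W = (P₁V₁ − P₂V₂)/(γ − 1) with γ = 7/5.
P₁V₁ = 4634 J, P₂V₂ = 2830 J.
W = (4634 − 2830) / 0.4 = 4511 J.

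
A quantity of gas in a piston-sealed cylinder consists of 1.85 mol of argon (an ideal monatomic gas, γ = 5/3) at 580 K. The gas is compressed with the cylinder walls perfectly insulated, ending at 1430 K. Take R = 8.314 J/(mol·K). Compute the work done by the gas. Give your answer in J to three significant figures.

Adiabatic ⇒ Q = 0, so W_by = −ΔU = nCᵥ(T₁ − T₂).
Cᵥ = 3R/2 = 12.47 J/(mol·K).
W = (1.85)(12.47)(580 − 1430) = -19611 J.

W ≈ -19600 J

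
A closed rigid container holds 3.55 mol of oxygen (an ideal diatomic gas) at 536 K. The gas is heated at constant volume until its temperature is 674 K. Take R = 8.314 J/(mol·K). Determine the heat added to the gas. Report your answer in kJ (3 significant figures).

Q ≈ 10.2 kJ

Constant volume ⇒ W = 0, so Q = ΔU = nCᵥΔT with Cᵥ = 5R/2 = 20.79 J/(mol·K).
ΔU = (3.55)(20.79)(674 − 536) = 10183 J.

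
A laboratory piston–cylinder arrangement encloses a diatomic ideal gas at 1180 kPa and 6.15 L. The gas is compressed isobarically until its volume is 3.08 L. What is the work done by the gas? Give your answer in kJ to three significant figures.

Isobaric: W = P ΔV.
W = (1180 kPa)(3.08 − 6.15 L) = (1180)(-3.07) = -3623 J.

W ≈ -3.62 kJ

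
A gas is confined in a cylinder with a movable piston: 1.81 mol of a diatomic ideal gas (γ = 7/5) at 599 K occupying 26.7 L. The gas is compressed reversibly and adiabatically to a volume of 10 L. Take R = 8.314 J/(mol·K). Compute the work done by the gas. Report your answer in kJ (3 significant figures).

W ≈ -10.8 kJ

Adiabatic: TV^(γ−1) = const with γ = 7/5.
T₂ = T₁ (V₁/V₂)^(γ−1) = 599 × (26.7/10)^0.4 = 599 × 1.481 = 887.2 K.
W_by = nCᵥ(T₁ − T₂) = (1.81)(20.79)(599 − 887.2) = -10843 J.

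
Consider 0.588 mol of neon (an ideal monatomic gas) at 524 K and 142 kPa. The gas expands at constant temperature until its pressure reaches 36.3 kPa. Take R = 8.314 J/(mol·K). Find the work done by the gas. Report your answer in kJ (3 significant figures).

Isothermal process: W = nRT ln(V₂/V₁) = nRT ln(P₁/P₂).
W = (0.588)(8.314)(524) × ln(142/36.3)
  = 2562 × ln(3.912) = 2562 × 1.364
W_by_gas = 3494 J.

W ≈ 3.49 kJ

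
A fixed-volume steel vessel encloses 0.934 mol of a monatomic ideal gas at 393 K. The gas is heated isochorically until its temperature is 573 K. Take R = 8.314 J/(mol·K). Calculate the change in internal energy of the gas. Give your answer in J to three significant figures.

ΔU ≈ 2100 J

Constant volume ⇒ W = 0, so Q = ΔU = nCᵥΔT with Cᵥ = 3R/2 = 12.47 J/(mol·K).
ΔU = (0.934)(12.47)(573 − 393) = 2097 J.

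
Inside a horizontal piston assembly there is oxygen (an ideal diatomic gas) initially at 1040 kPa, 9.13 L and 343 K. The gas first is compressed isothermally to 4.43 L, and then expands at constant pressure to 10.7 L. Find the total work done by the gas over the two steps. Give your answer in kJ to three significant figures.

Step 1 (isothermal): W = P₁V₁ ln(V₂/V₁) = (9495) ln(4.43/9.13) = -6867 J.
After step 1: P = 2143 kPa, V = 4.43 L, T = 343 K.
Step 2 (isobaric): W = PΔV = (2143 kPa)(10.7 − 4.43 L) = 13439 J.
W_total = -6867 + 13439 = 6572 J.

W_total ≈ 6.57 kJ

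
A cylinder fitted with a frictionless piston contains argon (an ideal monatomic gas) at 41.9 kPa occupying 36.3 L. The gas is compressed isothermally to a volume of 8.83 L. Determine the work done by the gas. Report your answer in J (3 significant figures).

Isothermal: W = nRT ln(V₂/V₁) = P₁V₁ ln(V₂/V₁).
P₁V₁ = (41.9 kPa)(36.3 L) = 1521 J.
W = 1521 × ln(8.83/36.3) = 1521 × -1.414
W_by_gas = -2150 J.

W ≈ -2150 J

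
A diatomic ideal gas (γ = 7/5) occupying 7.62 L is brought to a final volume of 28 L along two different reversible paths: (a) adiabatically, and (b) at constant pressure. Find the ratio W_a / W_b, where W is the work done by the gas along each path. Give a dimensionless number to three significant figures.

W_a / W_b ≈ 0.379

Path (a) adiabatic: W = P₁V₁(1 − (V₁/V₂)^(γ−1))/(γ−1) → W_a/(P₁V₁) = 1.015.
Path (b) isobaric: W = P₁(V₂ − V₁) → W_b/(P₁V₁) = 2.675.
W_a / W_b = 1.015 / 2.675 = 0.3793.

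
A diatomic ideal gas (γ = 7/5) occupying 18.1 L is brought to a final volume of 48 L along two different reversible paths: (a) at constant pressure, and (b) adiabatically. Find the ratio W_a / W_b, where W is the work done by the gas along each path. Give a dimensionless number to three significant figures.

Path (a) isobaric: W = P₁(V₂ − V₁) → W_a/(P₁V₁) = 1.652.
Path (b) adiabatic: W = P₁V₁(1 − (V₁/V₂)^(γ−1))/(γ−1) → W_b/(P₁V₁) = 0.8076.
W_a / W_b = 1.652 / 0.8076 = 2.046.

W_a / W_b ≈ 2.05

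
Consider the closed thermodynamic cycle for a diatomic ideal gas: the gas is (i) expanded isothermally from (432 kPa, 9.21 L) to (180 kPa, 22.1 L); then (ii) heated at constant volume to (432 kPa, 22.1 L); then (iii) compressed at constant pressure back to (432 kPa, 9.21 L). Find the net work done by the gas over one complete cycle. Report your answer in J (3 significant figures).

W_net ≈ -2090 J

Leg (i): W = PᵢVᵢ ln(V_f/Vᵢ) = (3979) ln(22.1/9.21) = 3483 J.
Leg (ii): W = 0.
Leg (iii): W = PΔV = (432)(9.21 − 22.1) = -5568 J.
W_net = 3483 − 5568 = -2086 J.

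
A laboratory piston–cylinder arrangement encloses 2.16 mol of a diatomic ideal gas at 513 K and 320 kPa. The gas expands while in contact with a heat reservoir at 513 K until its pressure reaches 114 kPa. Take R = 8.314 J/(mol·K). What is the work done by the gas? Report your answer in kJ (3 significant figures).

Isothermal process: W = nRT ln(V₂/V₁) = nRT ln(P₁/P₂).
W = (2.16)(8.314)(513) × ln(320/114)
  = 9213 × ln(2.807) = 9213 × 1.032
W_by_gas = 9509 J.

W ≈ 9.51 kJ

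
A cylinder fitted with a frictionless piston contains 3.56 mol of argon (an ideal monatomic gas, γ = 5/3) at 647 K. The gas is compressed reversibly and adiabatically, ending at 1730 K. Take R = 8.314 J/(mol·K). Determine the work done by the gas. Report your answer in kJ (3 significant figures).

W ≈ -48.1 kJ

Adiabatic ⇒ Q = 0, so W_by = −ΔU = nCᵥ(T₁ − T₂).
Cᵥ = 3R/2 = 12.47 J/(mol·K).
W = (3.56)(12.47)(647 − 1730) = -48082 J.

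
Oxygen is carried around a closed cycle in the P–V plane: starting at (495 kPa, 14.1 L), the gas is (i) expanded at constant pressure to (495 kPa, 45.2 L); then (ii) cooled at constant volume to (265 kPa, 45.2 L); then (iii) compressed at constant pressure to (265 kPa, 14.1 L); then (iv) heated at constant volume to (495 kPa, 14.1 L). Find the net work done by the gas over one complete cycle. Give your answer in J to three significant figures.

W_net ≈ 7150 J

Constant-volume legs do no work.
W(i) = (495)(45.2 − 14.1) = 15394 J; W(iii) = (265)(14.1 − 45.2) = -8242 J.
W_net = 15394 − 8242 = 7153 J (the clockwise enclosed area).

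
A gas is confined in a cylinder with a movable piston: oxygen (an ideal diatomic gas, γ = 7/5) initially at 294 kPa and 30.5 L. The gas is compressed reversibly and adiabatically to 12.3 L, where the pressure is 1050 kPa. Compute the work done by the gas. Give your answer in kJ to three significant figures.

Adiabatic: W = (P₁V₁ − P₂V₂)/(γ − 1) with γ = 7/5.
P₁V₁ = 8967 J, P₂V₂ = 12915 J.
W = (8967 − 12915) / 0.4 = -9870 J.

W ≈ -9.87 kJ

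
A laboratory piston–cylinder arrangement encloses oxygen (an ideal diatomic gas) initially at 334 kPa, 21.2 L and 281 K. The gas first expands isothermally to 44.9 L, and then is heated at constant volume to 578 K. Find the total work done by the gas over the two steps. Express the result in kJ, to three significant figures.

W_total ≈ 5.31 kJ

Step 1 (isothermal): W = P₁V₁ ln(V₂/V₁) = (7081) ln(44.9/21.2) = 5314 J.
Step 2 (isochoric): W = 0 (constant volume).
W_total = 5314 + 0 = 5314 J.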